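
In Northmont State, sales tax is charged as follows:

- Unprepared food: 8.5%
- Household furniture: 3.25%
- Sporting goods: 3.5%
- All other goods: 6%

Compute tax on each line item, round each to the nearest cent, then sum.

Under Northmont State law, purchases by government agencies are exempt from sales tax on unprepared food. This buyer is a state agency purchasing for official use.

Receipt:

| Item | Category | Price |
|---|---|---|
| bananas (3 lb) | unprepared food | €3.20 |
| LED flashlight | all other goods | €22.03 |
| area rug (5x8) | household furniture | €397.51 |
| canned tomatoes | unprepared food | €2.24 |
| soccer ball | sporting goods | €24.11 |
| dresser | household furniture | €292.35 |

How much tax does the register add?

Bananas (3 lb) €3.20: unprepared food, buyer-exempt → 0% → €0.00
LED flashlight €22.03: all other goods → 6% → €1.32
Area rug (5x8) €397.51: household furniture → 3.25% → €12.92
Canned tomatoes €2.24: unprepared food, buyer-exempt → 0% → €0.00
Soccer ball €24.11: sporting goods → 3.5% → €0.84
Dresser €292.35: household furniture → 3.25% → €9.50
Total tax = €1.32 + €12.92 + €0.84 + €9.50 = €24.58

€24.58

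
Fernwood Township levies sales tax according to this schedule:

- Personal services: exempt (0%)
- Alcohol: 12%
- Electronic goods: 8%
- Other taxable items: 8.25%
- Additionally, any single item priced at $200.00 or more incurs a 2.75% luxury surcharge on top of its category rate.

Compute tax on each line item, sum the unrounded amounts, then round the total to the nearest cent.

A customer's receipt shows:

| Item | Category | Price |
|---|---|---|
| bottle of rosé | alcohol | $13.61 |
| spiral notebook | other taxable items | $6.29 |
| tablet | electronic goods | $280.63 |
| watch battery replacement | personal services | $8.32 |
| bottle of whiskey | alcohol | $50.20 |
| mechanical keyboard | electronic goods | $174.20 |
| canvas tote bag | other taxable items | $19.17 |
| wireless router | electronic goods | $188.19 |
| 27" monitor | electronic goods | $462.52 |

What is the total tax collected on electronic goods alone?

Tablet $280.63: electronic goods → 8% + 2.75% surcharge = 10.75% → $30.167725
Mechanical keyboard $174.20: electronic goods → 8% → $13.936
Wireless router $188.19: electronic goods → 8% → $15.0552
27" monitor $462.52: electronic goods → 8% + 2.75% surcharge = 10.75% → $49.7209
Tax on electronic goods: unrounded sum = $108.879825 → $108.88

$108.88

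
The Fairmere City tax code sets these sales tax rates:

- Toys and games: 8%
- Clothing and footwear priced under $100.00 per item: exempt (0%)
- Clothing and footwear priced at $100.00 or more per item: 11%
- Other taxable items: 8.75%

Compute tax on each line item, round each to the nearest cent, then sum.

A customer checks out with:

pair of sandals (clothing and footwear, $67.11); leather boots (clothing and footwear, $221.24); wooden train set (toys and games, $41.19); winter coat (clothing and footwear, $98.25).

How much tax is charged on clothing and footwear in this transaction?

$24.34

Pair of sandals $67.11: clothing and footwear, under $100.00 → 0% → $0.00
Leather boots $221.24: clothing and footwear, $100.00 or more → 11% → $24.34
Winter coat $98.25: clothing and footwear, under $100.00 → 0% → $0.00
Tax on clothing and footwear = $0.00 + $24.34 + $0.00 = $24.34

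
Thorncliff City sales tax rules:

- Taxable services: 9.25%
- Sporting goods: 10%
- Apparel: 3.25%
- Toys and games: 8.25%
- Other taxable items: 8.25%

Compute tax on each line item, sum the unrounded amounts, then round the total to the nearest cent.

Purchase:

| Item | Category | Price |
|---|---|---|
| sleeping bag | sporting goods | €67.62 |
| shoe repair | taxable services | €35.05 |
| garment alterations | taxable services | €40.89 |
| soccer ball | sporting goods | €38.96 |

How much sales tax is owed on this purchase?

€17.68

Sleeping bag €67.62: sporting goods → 10% → €6.762
Shoe repair €35.05: taxable services → 9.25% → €3.242125
Garment alterations €40.89: taxable services → 9.25% → €3.782325
Soccer ball €38.96: sporting goods → 10% → €3.896
Unrounded tax sum = €17.68245 → €17.68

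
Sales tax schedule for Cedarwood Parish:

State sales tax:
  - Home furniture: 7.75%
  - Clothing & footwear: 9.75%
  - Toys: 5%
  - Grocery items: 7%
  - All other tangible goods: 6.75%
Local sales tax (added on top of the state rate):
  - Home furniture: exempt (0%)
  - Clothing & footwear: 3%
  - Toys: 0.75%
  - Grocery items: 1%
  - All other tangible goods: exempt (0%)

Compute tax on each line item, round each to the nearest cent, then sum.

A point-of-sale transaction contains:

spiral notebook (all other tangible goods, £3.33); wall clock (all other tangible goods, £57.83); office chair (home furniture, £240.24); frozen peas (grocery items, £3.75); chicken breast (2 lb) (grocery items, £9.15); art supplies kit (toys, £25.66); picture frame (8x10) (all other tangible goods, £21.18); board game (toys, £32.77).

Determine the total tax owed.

Spiral notebook £3.33: all other tangible goods → 6.75% + 0% local = 6.75% → £0.22
Wall clock £57.83: all other tangible goods → 6.75% + 0% local = 6.75% → £3.90
Office chair £240.24: home furniture → 7.75% + 0% local = 7.75% → £18.62
Frozen peas £3.75: grocery items → 7% + 1% local = 8% → £0.30
Chicken breast (2 lb) £9.15: grocery items → 7% + 1% local = 8% → £0.73
Art supplies kit £25.66: toys → 5% + 0.75% local = 5.75% → £1.48
Picture frame (8x10) £21.18: all other tangible goods → 6.75% + 0% local = 6.75% → £1.43
Board game £32.77: toys → 5% + 0.75% local = 5.75% → £1.88
Total tax = £0.22 + £3.90 + £18.62 + £0.30 + £0.73 + £1.48 + £1.43 + £1.88 = £28.56

£28.56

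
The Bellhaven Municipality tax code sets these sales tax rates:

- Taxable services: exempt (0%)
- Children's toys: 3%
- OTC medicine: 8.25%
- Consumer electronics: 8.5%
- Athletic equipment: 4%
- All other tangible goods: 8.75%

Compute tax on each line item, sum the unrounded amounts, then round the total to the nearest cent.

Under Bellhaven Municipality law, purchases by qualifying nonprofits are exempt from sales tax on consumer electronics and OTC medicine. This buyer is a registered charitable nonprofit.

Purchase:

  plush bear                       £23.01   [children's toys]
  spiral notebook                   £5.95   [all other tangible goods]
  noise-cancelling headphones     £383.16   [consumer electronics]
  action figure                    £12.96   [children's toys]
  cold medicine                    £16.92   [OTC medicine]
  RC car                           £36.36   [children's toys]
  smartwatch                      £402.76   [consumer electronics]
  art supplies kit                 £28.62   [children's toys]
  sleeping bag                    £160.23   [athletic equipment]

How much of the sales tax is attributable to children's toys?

Plush bear £23.01: children's toys → 3% → £0.6903
Action figure £12.96: children's toys → 3% → £0.3888
RC car £36.36: children's toys → 3% → £1.0908
Art supplies kit £28.62: children's toys → 3% → £0.8586
Tax on children's toys: unrounded sum = £3.0285 → £3.03

£3.03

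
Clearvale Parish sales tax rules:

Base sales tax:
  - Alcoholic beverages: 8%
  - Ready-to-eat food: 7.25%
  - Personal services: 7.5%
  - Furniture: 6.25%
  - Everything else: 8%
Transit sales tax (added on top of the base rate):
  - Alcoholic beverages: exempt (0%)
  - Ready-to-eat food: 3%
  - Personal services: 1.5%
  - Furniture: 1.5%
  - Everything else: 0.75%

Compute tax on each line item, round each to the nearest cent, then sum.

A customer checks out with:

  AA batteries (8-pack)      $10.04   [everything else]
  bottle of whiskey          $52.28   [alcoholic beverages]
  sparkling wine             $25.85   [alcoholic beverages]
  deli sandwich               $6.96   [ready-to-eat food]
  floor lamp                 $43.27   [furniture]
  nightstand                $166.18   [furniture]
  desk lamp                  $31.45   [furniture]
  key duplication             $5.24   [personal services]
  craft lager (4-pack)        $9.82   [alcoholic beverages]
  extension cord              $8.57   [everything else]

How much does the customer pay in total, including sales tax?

$388.18

AA batteries (8-pack) $10.04: everything else → 8% + 0.75% transit = 8.75% → $0.88
Bottle of whiskey $52.28: alcoholic beverages → 8% + 0% transit = 8% → $4.18
Sparkling wine $25.85: alcoholic beverages → 8% + 0% transit = 8% → $2.07
Deli sandwich $6.96: ready-to-eat food → 7.25% + 3% transit = 10.25% → $0.71
Floor lamp $43.27: furniture → 6.25% + 1.5% transit = 7.75% → $3.35
Nightstand $166.18: furniture → 6.25% + 1.5% transit = 7.75% → $12.88
Desk lamp $31.45: furniture → 6.25% + 1.5% transit = 7.75% → $2.44
Key duplication $5.24: personal services → 7.5% + 1.5% transit = 9% → $0.47
Craft lager (4-pack) $9.82: alcoholic beverages → 8% + 0% transit = 8% → $0.79
Extension cord $8.57: everything else → 8% + 0.75% transit = 8.75% → $0.75
Subtotal = $359.66; tax = $28.52; total due = $388.18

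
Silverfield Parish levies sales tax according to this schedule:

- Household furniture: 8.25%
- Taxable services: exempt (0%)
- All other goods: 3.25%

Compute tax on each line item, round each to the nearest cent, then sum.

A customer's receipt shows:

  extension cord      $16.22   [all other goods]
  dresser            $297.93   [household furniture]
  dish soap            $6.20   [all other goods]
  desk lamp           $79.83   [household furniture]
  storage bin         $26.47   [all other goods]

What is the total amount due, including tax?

$459.41

Extension cord $16.22: all other goods → 3.25% → $0.53
Dresser $297.93: household furniture → 8.25% → $24.58
Dish soap $6.20: all other goods → 3.25% → $0.20
Desk lamp $79.83: household furniture → 8.25% → $6.59
Storage bin $26.47: all other goods → 3.25% → $0.86
Subtotal = $426.65; tax = $32.76; total due = $459.41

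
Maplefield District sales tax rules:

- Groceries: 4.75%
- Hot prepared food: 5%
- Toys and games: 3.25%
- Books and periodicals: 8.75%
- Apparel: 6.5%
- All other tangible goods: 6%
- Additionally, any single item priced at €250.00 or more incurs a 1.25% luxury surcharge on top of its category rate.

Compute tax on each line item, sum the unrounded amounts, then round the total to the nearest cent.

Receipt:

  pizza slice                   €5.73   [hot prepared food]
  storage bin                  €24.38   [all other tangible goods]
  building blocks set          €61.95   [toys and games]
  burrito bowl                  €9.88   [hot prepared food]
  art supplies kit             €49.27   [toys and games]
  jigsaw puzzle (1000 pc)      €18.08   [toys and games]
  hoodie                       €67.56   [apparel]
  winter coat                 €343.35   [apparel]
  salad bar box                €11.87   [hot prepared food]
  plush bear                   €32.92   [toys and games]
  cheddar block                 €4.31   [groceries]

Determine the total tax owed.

Pizza slice €5.73: hot prepared food → 5% → €0.2865
Storage bin €24.38: all other tangible goods → 6% → €1.4628
Building blocks set €61.95: toys and games → 3.25% → €2.013375
Burrito bowl €9.88: hot prepared food → 5% → €0.494
Art supplies kit €49.27: toys and games → 3.25% → €1.601275
Jigsaw puzzle (1000 pc) €18.08: toys and games → 3.25% → €0.5876
Hoodie €67.56: apparel → 6.5% → €4.3914
Winter coat €343.35: apparel → 6.5% + 1.25% surcharge = 7.75% → €26.609625
Salad bar box €11.87: hot prepared food → 5% → €0.5935
Plush bear €32.92: toys and games → 3.25% → €1.0699
Cheddar block €4.31: groceries → 4.75% → €0.204725
Unrounded tax sum = €39.3147 → €39.31

€39.31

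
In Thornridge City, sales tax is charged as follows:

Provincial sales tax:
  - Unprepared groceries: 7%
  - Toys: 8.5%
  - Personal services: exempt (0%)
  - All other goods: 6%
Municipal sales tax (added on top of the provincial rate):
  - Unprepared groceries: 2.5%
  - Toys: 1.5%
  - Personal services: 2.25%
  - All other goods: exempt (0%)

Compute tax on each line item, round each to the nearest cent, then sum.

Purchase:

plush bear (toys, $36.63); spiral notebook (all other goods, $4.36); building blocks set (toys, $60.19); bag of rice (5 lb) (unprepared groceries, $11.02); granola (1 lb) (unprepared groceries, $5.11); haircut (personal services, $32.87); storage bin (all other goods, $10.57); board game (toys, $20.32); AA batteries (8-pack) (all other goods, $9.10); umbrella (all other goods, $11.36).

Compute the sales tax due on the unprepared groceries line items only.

Bag of rice (5 lb) $11.02: unprepared groceries → 7% + 2.5% municipal = 9.5% → $1.05
Granola (1 lb) $5.11: unprepared groceries → 7% + 2.5% municipal = 9.5% → $0.49
Tax on unprepared groceries = $1.05 + $0.49 = $1.54

$1.54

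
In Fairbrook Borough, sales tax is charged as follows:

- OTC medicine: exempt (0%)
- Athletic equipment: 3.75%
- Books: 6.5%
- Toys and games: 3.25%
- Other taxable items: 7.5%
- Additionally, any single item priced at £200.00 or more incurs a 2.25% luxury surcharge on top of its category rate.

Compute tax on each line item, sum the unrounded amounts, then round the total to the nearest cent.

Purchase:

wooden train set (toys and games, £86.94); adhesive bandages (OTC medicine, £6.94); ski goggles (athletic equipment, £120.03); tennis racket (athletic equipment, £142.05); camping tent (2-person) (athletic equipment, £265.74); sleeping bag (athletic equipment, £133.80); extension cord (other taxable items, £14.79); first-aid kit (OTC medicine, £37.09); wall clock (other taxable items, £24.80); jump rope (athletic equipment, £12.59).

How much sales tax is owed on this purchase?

Wooden train set £86.94: toys and games → 3.25% → £2.82555
Adhesive bandages £6.94: OTC medicine → 0% → £0.00
Ski goggles £120.03: athletic equipment → 3.75% → £4.501125
Tennis racket £142.05: athletic equipment → 3.75% → £5.326875
Camping tent (2-person) £265.74: athletic equipment → 3.75% + 2.25% surcharge = 6% → £15.9444
Sleeping bag £133.80: athletic equipment → 3.75% → £5.0175
Extension cord £14.79: other taxable items → 7.5% → £1.10925
First-aid kit £37.09: OTC medicine → 0% → £0.00
Wall clock £24.80: other taxable items → 7.5% → £1.86
Jump rope £12.59: athletic equipment → 3.75% → £0.472125
Unrounded tax sum = £37.056825 → £37.06

£37.06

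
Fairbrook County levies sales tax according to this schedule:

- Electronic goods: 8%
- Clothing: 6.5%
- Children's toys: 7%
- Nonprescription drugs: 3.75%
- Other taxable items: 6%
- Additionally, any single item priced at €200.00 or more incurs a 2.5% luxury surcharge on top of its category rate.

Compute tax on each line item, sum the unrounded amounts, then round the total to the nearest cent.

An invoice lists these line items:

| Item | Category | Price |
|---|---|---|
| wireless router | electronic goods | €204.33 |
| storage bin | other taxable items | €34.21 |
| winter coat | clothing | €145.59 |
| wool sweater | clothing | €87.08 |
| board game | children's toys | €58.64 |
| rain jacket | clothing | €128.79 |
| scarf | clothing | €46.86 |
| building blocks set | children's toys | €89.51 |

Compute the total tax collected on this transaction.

Wireless router €204.33: electronic goods → 8% + 2.5% surcharge = 10.5% → €21.45465
Storage bin €34.21: other taxable items → 6% → €2.0526
Winter coat €145.59: clothing → 6.5% → €9.46335
Wool sweater €87.08: clothing → 6.5% → €5.6602
Board game €58.64: children's toys → 7% → €4.1048
Rain jacket €128.79: clothing → 6.5% → €8.37135
Scarf €46.86: clothing → 6.5% → €3.0459
Building blocks set €89.51: children's toys → 7% → €6.2657
Unrounded tax sum = €60.41855 → €60.42

€60.42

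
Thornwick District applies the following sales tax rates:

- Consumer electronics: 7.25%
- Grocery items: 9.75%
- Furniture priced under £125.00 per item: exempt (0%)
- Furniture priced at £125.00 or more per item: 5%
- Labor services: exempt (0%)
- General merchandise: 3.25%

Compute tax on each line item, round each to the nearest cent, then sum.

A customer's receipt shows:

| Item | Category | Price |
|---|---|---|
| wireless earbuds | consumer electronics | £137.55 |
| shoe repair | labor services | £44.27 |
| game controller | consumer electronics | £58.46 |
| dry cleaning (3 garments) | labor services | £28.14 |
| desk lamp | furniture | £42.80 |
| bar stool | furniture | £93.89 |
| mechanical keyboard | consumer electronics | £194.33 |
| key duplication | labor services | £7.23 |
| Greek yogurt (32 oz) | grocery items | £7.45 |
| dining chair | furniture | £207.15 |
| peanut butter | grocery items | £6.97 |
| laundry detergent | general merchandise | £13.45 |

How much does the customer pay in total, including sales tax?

£882.20

Wireless earbuds £137.55: consumer electronics → 7.25% → £9.97
Shoe repair £44.27: labor services → 0% → £0.00
Game controller £58.46: consumer electronics → 7.25% → £4.24
Dry cleaning (3 garments) £28.14: labor services → 0% → £0.00
Desk lamp £42.80: furniture, under £125.00 → 0% → £0.00
Bar stool £93.89: furniture, under £125.00 → 0% → £0.00
Mechanical keyboard £194.33: consumer electronics → 7.25% → £14.09
Key duplication £7.23: labor services → 0% → £0.00
Greek yogurt (32 oz) £7.45: grocery items → 9.75% → £0.73
Dining chair £207.15: furniture, £125.00 or more → 5% → £10.36
Peanut butter £6.97: grocery items → 9.75% → £0.68
Laundry detergent £13.45: general merchandise → 3.25% → £0.44
Subtotal = £841.69; tax = £40.51; total due = £882.20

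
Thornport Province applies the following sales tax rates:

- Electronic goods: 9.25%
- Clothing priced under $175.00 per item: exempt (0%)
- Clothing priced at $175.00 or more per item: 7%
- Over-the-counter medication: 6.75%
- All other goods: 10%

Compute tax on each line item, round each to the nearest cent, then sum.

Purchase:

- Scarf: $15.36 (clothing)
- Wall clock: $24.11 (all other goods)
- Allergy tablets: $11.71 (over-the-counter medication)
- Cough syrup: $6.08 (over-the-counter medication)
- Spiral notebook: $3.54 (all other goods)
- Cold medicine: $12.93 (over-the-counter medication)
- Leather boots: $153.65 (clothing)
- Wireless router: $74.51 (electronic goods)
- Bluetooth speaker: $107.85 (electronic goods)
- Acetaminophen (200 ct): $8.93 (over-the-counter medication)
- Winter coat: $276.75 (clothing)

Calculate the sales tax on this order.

Scarf $15.36: clothing, under $175.00 → 0% → $0.00
Wall clock $24.11: all other goods → 10% → $2.41
Allergy tablets $11.71: over-the-counter medication → 6.75% → $0.79
Cough syrup $6.08: over-the-counter medication → 6.75% → $0.41
Spiral notebook $3.54: all other goods → 10% → $0.35
Cold medicine $12.93: over-the-counter medication → 6.75% → $0.87
Leather boots $153.65: clothing, under $175.00 → 0% → $0.00
Wireless router $74.51: electronic goods → 9.25% → $6.89
Bluetooth speaker $107.85: electronic goods → 9.25% → $9.98
Acetaminophen (200 ct) $8.93: over-the-counter medication → 6.75% → $0.60
Winter coat $276.75: clothing, $175.00 or more → 7% → $19.37
Total tax = $2.41 + $0.79 + $0.41 + $0.35 + $0.87 + $6.89 + $9.98 + $0.60 + $19.37 = $41.67

$41.67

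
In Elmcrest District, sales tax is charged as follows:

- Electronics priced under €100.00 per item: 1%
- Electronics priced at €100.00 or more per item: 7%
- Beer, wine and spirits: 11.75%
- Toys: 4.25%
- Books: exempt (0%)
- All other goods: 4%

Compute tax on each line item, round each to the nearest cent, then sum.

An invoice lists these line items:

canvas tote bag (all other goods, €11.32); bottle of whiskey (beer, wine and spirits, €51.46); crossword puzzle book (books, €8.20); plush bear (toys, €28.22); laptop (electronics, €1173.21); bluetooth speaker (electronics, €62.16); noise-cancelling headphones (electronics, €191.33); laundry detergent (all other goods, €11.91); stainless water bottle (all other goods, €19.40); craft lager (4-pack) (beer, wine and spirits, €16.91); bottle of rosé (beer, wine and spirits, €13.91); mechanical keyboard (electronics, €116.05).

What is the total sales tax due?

€116.83

Canvas tote bag €11.32: all other goods → 4% → €0.45
Bottle of whiskey €51.46: beer, wine and spirits → 11.75% → €6.05
Crossword puzzle book €8.20: books → 0% → €0.00
Plush bear €28.22: toys → 4.25% → €1.20
Laptop €1173.21: electronics, €100.00 or more → 7% → €82.12
Bluetooth speaker €62.16: electronics, under €100.00 → 1% → €0.62
Noise-cancelling headphones €191.33: electronics, €100.00 or more → 7% → €13.39
Laundry detergent €11.91: all other goods → 4% → €0.48
Stainless water bottle €19.40: all other goods → 4% → €0.78
Craft lager (4-pack) €16.91: beer, wine and spirits → 11.75% → €1.99
Bottle of rosé €13.91: beer, wine and spirits → 11.75% → €1.63
Mechanical keyboard €116.05: electronics, €100.00 or more → 7% → €8.12
Total tax = €0.45 + €6.05 + €1.20 + €82.12 + €0.62 + €13.39 + €0.48 + €0.78 + €1.99 + €1.63 + €8.12 = €116.83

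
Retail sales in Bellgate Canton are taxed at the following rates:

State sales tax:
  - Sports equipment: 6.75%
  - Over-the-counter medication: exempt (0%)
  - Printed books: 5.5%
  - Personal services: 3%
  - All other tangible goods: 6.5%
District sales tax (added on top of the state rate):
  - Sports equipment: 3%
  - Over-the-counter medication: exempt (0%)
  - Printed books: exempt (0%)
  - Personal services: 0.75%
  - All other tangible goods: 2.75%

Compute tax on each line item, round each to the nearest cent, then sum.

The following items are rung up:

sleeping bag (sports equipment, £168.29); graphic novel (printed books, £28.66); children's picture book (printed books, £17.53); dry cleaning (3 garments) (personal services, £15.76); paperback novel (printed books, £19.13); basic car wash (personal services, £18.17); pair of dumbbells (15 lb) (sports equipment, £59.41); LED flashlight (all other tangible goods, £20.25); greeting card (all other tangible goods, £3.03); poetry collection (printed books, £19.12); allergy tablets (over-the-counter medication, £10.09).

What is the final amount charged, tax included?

£409.70

Sleeping bag £168.29: sports equipment → 6.75% + 3% district = 9.75% → £16.41
Graphic novel £28.66: printed books → 5.5% + 0% district = 5.5% → £1.58
Children's picture book £17.53: printed books → 5.5% + 0% district = 5.5% → £0.96
Dry cleaning (3 garments) £15.76: personal services → 3% + 0.75% district = 3.75% → £0.59
Paperback novel £19.13: printed books → 5.5% + 0% district = 5.5% → £1.05
Basic car wash £18.17: personal services → 3% + 0.75% district = 3.75% → £0.68
Pair of dumbbells (15 lb) £59.41: sports equipment → 6.75% + 3% district = 9.75% → £5.79
LED flashlight £20.25: all other tangible goods → 6.5% + 2.75% district = 9.25% → £1.87
Greeting card £3.03: all other tangible goods → 6.5% + 2.75% district = 9.25% → £0.28
Poetry collection £19.12: printed books → 5.5% + 0% district = 5.5% → £1.05
Allergy tablets £10.09: over-the-counter medication → 0% + 0% district = 0% → £0.00
Subtotal = £379.44; tax = £30.26; total due = £409.70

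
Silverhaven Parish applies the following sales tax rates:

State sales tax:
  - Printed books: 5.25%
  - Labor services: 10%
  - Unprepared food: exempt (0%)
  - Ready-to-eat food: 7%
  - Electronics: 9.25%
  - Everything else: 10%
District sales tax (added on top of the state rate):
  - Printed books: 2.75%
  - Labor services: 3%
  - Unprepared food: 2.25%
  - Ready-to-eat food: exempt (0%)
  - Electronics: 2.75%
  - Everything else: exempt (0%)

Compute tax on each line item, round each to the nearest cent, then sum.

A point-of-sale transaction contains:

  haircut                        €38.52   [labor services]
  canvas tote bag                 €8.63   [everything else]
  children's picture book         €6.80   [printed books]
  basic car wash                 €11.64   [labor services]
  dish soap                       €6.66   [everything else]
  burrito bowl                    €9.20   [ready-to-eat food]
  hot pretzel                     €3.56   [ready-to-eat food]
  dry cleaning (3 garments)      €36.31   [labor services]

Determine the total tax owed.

Haircut €38.52: labor services → 10% + 3% district = 13% → €5.01
Canvas tote bag €8.63: everything else → 10% + 0% district = 10% → €0.86
Children's picture book €6.80: printed books → 5.25% + 2.75% district = 8% → €0.54
Basic car wash €11.64: labor services → 10% + 3% district = 13% → €1.51
Dish soap €6.66: everything else → 10% + 0% district = 10% → €0.67
Burrito bowl €9.20: ready-to-eat food → 7% + 0% district = 7% → €0.64
Hot pretzel €3.56: ready-to-eat food → 7% + 0% district = 7% → €0.25
Dry cleaning (3 garments) €36.31: labor services → 10% + 3% district = 13% → €4.72
Total tax = €5.01 + €0.86 + €0.54 + €1.51 + €0.67 + €0.64 + €0.25 + €4.72 = €14.20

€14.20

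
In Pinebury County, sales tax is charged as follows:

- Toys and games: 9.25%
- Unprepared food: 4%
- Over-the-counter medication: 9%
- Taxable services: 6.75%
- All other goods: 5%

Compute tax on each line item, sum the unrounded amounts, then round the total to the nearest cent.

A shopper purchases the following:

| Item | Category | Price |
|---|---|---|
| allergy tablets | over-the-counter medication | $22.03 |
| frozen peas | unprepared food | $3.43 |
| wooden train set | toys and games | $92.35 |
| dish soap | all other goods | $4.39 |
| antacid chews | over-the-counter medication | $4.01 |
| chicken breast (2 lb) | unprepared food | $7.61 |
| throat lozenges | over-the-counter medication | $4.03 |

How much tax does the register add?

Allergy tablets $22.03: over-the-counter medication → 9% → $1.9827
Frozen peas $3.43: unprepared food → 4% → $0.1372
Wooden train set $92.35: toys and games → 9.25% → $8.542375
Dish soap $4.39: all other goods → 5% → $0.2195
Antacid chews $4.01: over-the-counter medication → 9% → $0.3609
Chicken breast (2 lb) $7.61: unprepared food → 4% → $0.3044
Throat lozenges $4.03: over-the-counter medication → 9% → $0.3627
Unrounded tax sum = $11.909775 → $11.91

$11.91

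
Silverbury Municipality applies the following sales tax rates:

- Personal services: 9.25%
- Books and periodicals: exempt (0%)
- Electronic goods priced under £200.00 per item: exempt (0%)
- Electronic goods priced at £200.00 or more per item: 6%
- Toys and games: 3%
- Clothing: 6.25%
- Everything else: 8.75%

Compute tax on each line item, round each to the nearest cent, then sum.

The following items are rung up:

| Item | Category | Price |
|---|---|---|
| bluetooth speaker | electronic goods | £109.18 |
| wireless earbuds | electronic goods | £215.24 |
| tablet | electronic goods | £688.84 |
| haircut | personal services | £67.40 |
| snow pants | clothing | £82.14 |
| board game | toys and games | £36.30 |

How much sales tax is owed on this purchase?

£66.69

Bluetooth speaker £109.18: electronic goods, under £200.00 → 0% → £0.00
Wireless earbuds £215.24: electronic goods, £200.00 or more → 6% → £12.91
Tablet £688.84: electronic goods, £200.00 or more → 6% → £41.33
Haircut £67.40: personal services → 9.25% → £6.23
Snow pants £82.14: clothing → 6.25% → £5.13
Board game £36.30: toys and games → 3% → £1.09
Total tax = £12.91 + £41.33 + £6.23 + £5.13 + £1.09 = £66.69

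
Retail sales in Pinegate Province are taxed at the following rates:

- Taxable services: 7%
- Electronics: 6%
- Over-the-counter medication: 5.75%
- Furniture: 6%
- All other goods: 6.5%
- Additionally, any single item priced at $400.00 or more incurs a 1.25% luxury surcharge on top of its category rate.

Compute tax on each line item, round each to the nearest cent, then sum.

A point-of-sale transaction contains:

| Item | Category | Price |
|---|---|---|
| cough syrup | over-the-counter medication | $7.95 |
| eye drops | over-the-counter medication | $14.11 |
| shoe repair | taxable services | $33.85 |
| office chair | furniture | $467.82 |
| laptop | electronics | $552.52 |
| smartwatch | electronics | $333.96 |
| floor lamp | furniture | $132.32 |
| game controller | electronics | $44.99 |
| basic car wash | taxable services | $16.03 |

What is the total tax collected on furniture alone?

Office chair $467.82: furniture → 6% + 1.25% surcharge = 7.25% → $33.92
Floor lamp $132.32: furniture → 6% → $7.94
Tax on furniture = $33.92 + $7.94 = $41.86

$41.86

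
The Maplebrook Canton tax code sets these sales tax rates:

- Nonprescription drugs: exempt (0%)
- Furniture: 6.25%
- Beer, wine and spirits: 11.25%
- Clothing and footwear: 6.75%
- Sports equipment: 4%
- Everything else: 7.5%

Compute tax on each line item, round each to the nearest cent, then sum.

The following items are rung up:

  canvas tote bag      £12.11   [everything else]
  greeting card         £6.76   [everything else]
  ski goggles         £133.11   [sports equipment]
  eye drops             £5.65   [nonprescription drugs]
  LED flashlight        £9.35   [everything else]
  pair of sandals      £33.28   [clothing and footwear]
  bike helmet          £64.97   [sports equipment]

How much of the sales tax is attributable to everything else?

£2.12

Canvas tote bag £12.11: everything else → 7.5% → £0.91
Greeting card £6.76: everything else → 7.5% → £0.51
LED flashlight £9.35: everything else → 7.5% → £0.70
Tax on everything else = £0.91 + £0.51 + £0.70 = £2.12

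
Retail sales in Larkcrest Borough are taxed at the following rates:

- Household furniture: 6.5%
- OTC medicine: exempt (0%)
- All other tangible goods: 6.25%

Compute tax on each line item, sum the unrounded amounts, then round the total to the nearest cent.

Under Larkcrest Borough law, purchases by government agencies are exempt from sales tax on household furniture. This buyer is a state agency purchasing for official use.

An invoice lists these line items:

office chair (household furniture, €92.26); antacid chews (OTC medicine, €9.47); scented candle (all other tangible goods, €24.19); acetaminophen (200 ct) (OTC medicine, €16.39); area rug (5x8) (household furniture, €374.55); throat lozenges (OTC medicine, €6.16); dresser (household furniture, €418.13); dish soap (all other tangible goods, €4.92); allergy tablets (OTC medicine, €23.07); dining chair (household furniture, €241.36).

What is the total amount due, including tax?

Office chair €92.26: household furniture, buyer-exempt → 0% → €0.00
Antacid chews €9.47: OTC medicine → 0% → €0.00
Scented candle €24.19: all other tangible goods → 6.25% → €1.511875
Acetaminophen (200 ct) €16.39: OTC medicine → 0% → €0.00
Area rug (5x8) €374.55: household furniture, buyer-exempt → 0% → €0.00
Throat lozenges €6.16: OTC medicine → 0% → €0.00
Dresser €418.13: household furniture, buyer-exempt → 0% → €0.00
Dish soap €4.92: all other tangible goods → 6.25% → €0.3075
Allergy tablets €23.07: OTC medicine → 0% → €0.00
Dining chair €241.36: household furniture, buyer-exempt → 0% → €0.00
Subtotal = €1210.50; unrounded tax = €1.819375 → €1.82; total due = €1212.32

€1212.32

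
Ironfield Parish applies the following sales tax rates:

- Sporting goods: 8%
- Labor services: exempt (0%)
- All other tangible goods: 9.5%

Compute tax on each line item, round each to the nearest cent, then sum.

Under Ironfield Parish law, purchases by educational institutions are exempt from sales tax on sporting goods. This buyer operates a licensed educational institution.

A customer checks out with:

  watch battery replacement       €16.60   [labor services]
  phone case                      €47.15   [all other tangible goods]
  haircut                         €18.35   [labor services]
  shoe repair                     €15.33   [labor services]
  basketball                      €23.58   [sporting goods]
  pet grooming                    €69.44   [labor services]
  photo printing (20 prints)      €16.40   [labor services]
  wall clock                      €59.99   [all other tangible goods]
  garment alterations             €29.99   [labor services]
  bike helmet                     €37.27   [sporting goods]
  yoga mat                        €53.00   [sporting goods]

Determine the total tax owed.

€10.18

Watch battery replacement €16.60: labor services → 0% → €0.00
Phone case €47.15: all other tangible goods → 9.5% → €4.48
Haircut €18.35: labor services → 0% → €0.00
Shoe repair €15.33: labor services → 0% → €0.00
Basketball €23.58: sporting goods, buyer-exempt → 0% → €0.00
Pet grooming €69.44: labor services → 0% → €0.00
Photo printing (20 prints) €16.40: labor services → 0% → €0.00
Wall clock €59.99: all other tangible goods → 9.5% → €5.70
Garment alterations €29.99: labor services → 0% → €0.00
Bike helmet €37.27: sporting goods, buyer-exempt → 0% → €0.00
Yoga mat €53.00: sporting goods, buyer-exempt → 0% → €0.00
Total tax = €4.48 + €5.70 = €10.18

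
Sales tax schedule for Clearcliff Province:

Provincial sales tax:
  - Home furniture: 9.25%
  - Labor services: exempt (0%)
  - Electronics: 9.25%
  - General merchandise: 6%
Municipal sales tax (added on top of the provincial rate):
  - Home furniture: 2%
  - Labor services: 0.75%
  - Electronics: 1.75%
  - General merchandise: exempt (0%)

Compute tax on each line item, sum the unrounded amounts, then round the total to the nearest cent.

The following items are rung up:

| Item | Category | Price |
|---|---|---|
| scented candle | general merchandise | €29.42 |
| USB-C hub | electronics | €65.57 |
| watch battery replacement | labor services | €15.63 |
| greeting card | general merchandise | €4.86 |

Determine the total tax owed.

Scented candle €29.42: general merchandise → 6% + 0% municipal = 6% → €1.7652
USB-C hub €65.57: electronics → 9.25% + 1.75% municipal = 11% → €7.2127
Watch battery replacement €15.63: labor services → 0% + 0.75% municipal = 0.75% → €0.117225
Greeting card €4.86: general merchandise → 6% + 0% municipal = 6% → €0.2916
Unrounded tax sum = €9.386725 → €9.39

€9.39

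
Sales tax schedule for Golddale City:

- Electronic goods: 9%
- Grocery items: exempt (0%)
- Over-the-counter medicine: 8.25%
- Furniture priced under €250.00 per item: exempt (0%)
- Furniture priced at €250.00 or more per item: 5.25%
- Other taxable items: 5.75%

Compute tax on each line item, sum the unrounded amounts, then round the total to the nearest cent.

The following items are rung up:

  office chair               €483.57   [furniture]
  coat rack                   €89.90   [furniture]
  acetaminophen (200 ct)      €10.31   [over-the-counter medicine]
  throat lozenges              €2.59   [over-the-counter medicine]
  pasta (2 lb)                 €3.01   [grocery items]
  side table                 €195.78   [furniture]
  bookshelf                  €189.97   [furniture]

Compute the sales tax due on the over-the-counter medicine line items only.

Acetaminophen (200 ct) €10.31: over-the-counter medicine → 8.25% → €0.850575
Throat lozenges €2.59: over-the-counter medicine → 8.25% → €0.213675
Tax on over-the-counter medicine: unrounded sum = €1.06425 → €1.06

€1.06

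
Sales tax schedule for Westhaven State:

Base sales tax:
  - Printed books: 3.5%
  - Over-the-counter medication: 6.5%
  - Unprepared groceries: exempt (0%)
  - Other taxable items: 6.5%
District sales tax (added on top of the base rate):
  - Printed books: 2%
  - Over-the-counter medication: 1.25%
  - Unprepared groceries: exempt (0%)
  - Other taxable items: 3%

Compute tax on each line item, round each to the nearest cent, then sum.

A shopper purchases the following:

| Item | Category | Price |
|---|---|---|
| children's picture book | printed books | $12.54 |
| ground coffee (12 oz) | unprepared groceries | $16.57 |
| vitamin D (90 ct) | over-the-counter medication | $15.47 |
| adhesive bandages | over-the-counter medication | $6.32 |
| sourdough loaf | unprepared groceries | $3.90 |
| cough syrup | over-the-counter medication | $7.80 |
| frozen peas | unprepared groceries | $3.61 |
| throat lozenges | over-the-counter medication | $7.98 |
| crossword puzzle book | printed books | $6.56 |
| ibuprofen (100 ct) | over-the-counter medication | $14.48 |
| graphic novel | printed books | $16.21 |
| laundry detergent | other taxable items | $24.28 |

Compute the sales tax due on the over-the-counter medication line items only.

Vitamin D (90 ct) $15.47: over-the-counter medication → 6.5% + 1.25% district = 7.75% → $1.20
Adhesive bandages $6.32: over-the-counter medication → 6.5% + 1.25% district = 7.75% → $0.49
Cough syrup $7.80: over-the-counter medication → 6.5% + 1.25% district = 7.75% → $0.60
Throat lozenges $7.98: over-the-counter medication → 6.5% + 1.25% district = 7.75% → $0.62
Ibuprofen (100 ct) $14.48: over-the-counter medication → 6.5% + 1.25% district = 7.75% → $1.12
Tax on over-the-counter medication = $1.20 + $0.49 + $0.60 + $0.62 + $1.12 = $4.03

$4.03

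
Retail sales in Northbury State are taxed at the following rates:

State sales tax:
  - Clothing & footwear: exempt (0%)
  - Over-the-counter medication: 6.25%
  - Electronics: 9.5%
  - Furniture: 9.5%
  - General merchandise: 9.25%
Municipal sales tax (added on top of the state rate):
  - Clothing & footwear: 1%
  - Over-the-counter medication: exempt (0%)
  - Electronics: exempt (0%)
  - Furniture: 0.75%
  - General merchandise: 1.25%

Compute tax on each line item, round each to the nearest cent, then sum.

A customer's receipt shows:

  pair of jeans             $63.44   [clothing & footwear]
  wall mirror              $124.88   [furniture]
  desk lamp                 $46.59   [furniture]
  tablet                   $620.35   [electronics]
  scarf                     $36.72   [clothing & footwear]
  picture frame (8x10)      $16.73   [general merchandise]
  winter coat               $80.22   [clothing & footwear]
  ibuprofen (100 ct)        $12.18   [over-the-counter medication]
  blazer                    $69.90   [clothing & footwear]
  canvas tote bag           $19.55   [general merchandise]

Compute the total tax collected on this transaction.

$83.58

Pair of jeans $63.44: clothing & footwear → 0% + 1% municipal = 1% → $0.63
Wall mirror $124.88: furniture → 9.5% + 0.75% municipal = 10.25% → $12.80
Desk lamp $46.59: furniture → 9.5% + 0.75% municipal = 10.25% → $4.78
Tablet $620.35: electronics → 9.5% + 0% municipal = 9.5% → $58.93
Scarf $36.72: clothing & footwear → 0% + 1% municipal = 1% → $0.37
Picture frame (8x10) $16.73: general merchandise → 9.25% + 1.25% municipal = 10.5% → $1.76
Winter coat $80.22: clothing & footwear → 0% + 1% municipal = 1% → $0.80
Ibuprofen (100 ct) $12.18: over-the-counter medication → 6.25% + 0% municipal = 6.25% → $0.76
Blazer $69.90: clothing & footwear → 0% + 1% municipal = 1% → $0.70
Canvas tote bag $19.55: general merchandise → 9.25% + 1.25% municipal = 10.5% → $2.05
Total tax = $0.63 + $12.80 + $4.78 + $58.93 + $0.37 + $1.76 + $0.80 + $0.76 + $0.70 + $2.05 = $83.58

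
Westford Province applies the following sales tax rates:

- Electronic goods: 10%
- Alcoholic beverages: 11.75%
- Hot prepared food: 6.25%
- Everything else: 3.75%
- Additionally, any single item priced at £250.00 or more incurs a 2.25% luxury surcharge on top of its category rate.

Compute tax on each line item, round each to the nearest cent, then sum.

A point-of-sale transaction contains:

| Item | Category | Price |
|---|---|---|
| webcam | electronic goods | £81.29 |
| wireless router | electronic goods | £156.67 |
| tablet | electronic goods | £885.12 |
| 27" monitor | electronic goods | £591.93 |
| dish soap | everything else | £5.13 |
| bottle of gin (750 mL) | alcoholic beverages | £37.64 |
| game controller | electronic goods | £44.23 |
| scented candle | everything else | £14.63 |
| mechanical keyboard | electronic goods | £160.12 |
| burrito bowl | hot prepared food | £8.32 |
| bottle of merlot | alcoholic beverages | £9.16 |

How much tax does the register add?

£231.93

Webcam £81.29: electronic goods → 10% → £8.13
Wireless router £156.67: electronic goods → 10% → £15.67
Tablet £885.12: electronic goods → 10% + 2.25% surcharge = 12.25% → £108.43
27" monitor £591.93: electronic goods → 10% + 2.25% surcharge = 12.25% → £72.51
Dish soap £5.13: everything else → 3.75% → £0.19
Bottle of gin (750 mL) £37.64: alcoholic beverages → 11.75% → £4.42
Game controller £44.23: electronic goods → 10% → £4.42
Scented candle £14.63: everything else → 3.75% → £0.55
Mechanical keyboard £160.12: electronic goods → 10% → £16.01
Burrito bowl £8.32: hot prepared food → 6.25% → £0.52
Bottle of merlot £9.16: alcoholic beverages → 11.75% → £1.08
Total tax = £8.13 + £15.67 + £108.43 + £72.51 + £0.19 + £4.42 + £4.42 + £0.55 + £16.01 + £0.52 + £1.08 = £231.93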